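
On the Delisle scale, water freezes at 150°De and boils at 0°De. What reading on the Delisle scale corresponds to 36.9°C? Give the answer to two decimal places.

94.65°De

Linearly onto the Delisle scale: 150 + (36.9000 / 100) × (0 - 150) = 94.65°De.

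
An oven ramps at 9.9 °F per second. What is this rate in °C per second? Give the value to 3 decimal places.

5.500 °C/second

The quantity depends on a temperature interval, so only the ratio of degree sizes applies; the offset between the scales is irrelevant.
A change of 1°F is a change of 5/9°C, so 9.9 × 5/9 = 5.500.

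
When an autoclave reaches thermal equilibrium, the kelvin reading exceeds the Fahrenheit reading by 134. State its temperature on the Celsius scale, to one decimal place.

Let x be the Fahrenheit reading; then the kelvin reading is 5/9·x + 255.372.
(5/9·x + 255.372) - x = 134  ⇒  (-4/9)·x = -121.372  ⇒  x = 273.0875°F.
In Celsius: (273.0875 - 32) × 5/9 = 133.9°C.

133.9°C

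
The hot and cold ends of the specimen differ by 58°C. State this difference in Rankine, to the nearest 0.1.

Only the scale ratio 1.8 matters for a change in temperature.
58 × 1.8 = 104.4.

104.4°R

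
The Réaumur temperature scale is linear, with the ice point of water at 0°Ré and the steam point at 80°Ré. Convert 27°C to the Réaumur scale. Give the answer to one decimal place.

21.6°Ré

Linearly onto the Réaumur scale: 0 + (27.0000 / 100) × (80 - 0) = 21.6°Ré.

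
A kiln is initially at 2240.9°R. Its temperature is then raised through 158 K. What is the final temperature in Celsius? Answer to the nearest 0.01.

1129.79°C

Initial temperature in Celsius: (2240.9 - 491.67) × 5/9 = 971.7944°C.
The 158 K change is an interval; Kelvin and Celsius degrees are the same size, so ΔC = +158°C.
Final Celsius temperature: 971.7944 + 158.0000 = 1129.7944°C.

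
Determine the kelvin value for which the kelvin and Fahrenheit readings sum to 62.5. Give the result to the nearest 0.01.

186.49 K

Let K be the kelvin reading. The Fahrenheit reading is F = 1.8·K - 459.67.
Require K + F = 62.5: (2.8)·K - 459.67 = 62.5.
K = (62.5 + 459.67) / (2.8) = 186.49.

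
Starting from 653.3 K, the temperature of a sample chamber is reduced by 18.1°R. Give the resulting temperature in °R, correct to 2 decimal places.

Initial temperature in Celsius: 653.3 - 273.15 = 380.1500°C.
The 18.1°R change is an interval, so only the factor 5/9 applies: -18.1 × 5/9 = -10.0556°C.
Final Celsius temperature: 380.1500 - 10.0556 = 370.0944°C.
In Rankine: 370.0944 × 1.8 + 491.67 = 1157.84°R.

1157.84°R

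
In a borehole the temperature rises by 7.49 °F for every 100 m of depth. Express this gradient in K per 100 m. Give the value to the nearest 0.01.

4.16 K/100 m

The quantity depends on a temperature interval, so only the ratio of degree sizes applies; the offset between the scales is irrelevant.
A change of 1°F is a change of 5/9 K, so 7.49 × 5/9 = 4.16.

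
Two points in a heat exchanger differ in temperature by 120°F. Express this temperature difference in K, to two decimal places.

66.67 K

For a temperature interval the offset drops out; only the factor 5/9 applies.
120 × 5/9 = 66.67.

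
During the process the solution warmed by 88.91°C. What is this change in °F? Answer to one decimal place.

For a temperature interval the offset drops out; only the factor 1.8 applies.
88.91 × 1.8 = 160.0.

160.0°F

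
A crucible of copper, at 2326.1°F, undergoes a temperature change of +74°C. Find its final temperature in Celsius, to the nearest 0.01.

1348.50°C

Initial temperature in Celsius: (2326.1 - 32) × 5/9 = 1274.5000°C.
Final Celsius temperature: 1274.5000 + 74.0000 = 1348.5000°C.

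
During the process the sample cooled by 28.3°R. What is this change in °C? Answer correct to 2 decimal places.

For a temperature interval the offset drops out; only the factor 5/9 applies.
28.3 × 5/9 = 15.72.

15.72°C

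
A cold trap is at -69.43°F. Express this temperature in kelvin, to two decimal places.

216.80 K

In Celsius: (-69.43 - 32) × 5/9 = -56.3500°C.
In kelvin: -56.3500 + 273.15 = 216.80 K.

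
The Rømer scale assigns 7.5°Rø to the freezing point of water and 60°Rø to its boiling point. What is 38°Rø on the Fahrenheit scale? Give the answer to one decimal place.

Linear interpolation between the fixed points: C = (38 - 7.5) × 100 / (60 - 7.5) = 58.0952°C.
Then 58.0952 × 1.8 + 32 = 136.6°F.

136.6°F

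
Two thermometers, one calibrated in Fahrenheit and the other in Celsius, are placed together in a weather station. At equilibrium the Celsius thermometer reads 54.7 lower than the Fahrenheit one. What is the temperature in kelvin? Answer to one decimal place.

301.5 K

Let x be the Fahrenheit reading; then the Celsius reading is 5/9·x - 17.7778.
(5/9·x - 17.7778) - x = -54.7  ⇒  (-4/9)·x = -36.9222  ⇒  x = 83.0750°F.
In Celsius: (83.075 - 32) × 5/9 = 28.3750°C.
In kelvin: 28.3750 + 273.15 = 301.5 K.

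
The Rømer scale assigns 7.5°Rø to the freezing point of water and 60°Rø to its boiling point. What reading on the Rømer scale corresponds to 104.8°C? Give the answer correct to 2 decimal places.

62.52°Rø

Linearly onto the Rømer scale: 7.5 + (104.8000 / 100) × (60 - 7.5) = 62.52°Rø.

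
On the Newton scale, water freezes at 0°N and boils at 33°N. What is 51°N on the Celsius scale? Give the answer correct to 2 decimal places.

Linear interpolation between the fixed points: C = (51 - 0) × 100 / (33 - 0) = 154.5455°C.

154.55°C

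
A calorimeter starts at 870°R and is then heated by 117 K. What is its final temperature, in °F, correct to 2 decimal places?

620.93°F

Initial temperature in Celsius: (870 - 491.67) × 5/9 = 210.1833°C.
The 117 K change is an interval; Kelvin and Celsius degrees are the same size, so ΔC = +117°C.
Final Celsius temperature: 210.1833 + 117.0000 = 327.1833°C.
In Fahrenheit: 327.1833 × 1.8 + 32 = 620.93°F.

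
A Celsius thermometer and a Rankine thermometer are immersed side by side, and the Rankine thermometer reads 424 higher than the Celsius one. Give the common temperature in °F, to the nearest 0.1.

-120.3°F

Let x be the Celsius reading; then the Rankine reading is 1.8·x + 491.67.
(1.8·x + 491.67) - x = 424  ⇒  (0.8)·x = -67.67  ⇒  x = -84.5875°C.
In Fahrenheit: -84.5875 × 1.8 + 32 = -120.3°F.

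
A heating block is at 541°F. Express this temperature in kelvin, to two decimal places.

In Celsius: (541 - 32) × 5/9 = 282.7778°C.
In kelvin: 282.7778 + 273.15 = 555.93 K.

555.93 K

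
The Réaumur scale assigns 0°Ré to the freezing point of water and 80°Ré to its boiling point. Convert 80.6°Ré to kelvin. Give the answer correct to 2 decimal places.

373.90 K

Linear interpolation between the fixed points: C = (80.6 - 0) × 100 / (80 - 0) = 100.7500°C.
Then 100.7500 + 273.15 = 373.90 K.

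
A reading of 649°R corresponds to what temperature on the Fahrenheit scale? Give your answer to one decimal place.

189.3°F

In Celsius: (649 - 491.67) × 5/9 = 87.4056°C.
In Fahrenheit: 87.4056 × 1.8 + 32 = 189.3°F.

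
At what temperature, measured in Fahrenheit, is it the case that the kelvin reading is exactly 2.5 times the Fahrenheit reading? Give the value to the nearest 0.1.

Let F be the Fahrenheit reading. The kelvin reading is K = 5/9·F + 255.372.
Require K = 2.5·F: 5/9·F + 255.372 = 2.5·F.
(-35/18)·F = -255.372  ⇒  F = 131.3.

131.3°F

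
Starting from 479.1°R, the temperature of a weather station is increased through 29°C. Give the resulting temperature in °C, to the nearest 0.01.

Initial temperature in Celsius: (479.1 - 491.67) × 5/9 = -6.9833°C.
Final Celsius temperature: -6.9833 + 29.0000 = 22.0167°C.

22.02°C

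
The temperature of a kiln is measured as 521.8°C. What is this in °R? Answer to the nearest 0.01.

In Rankine: 521.8000 × 1.8 + 491.67 = 1430.91°R.

1430.91°R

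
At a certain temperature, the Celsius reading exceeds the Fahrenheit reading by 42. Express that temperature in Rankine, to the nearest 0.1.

Let x be the Fahrenheit reading; then the Celsius reading is 5/9·x - 17.7778.
(5/9·x - 17.7778) - x = 42  ⇒  (-4/9)·x = 59.7778  ⇒  x = -134.5000°F.
In Celsius: (-134.5 - 32) × 5/9 = -92.5000°C.
In Rankine: -92.5000 × 1.8 + 491.67 = 325.2°R.

325.2°R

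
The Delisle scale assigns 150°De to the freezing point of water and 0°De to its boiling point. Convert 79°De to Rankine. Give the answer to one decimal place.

Linear interpolation between the fixed points: C = (79 - 150) × 100 / (0 - 150) = 47.3333°C.
Then 47.3333 × 1.8 + 491.67 = 576.9°R.

576.9°R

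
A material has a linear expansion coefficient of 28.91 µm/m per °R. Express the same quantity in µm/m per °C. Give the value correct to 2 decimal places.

52.04 µm/m per °C

The quantity depends on a temperature interval, so only the ratio of degree sizes applies; the offset between the scales is irrelevant.
A change of 1°C is a change of 1.8°R, so per °C the value is 28.91 × 1.8 = 52.04.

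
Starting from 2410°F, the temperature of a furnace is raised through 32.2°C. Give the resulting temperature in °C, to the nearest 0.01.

1353.31°C

Initial temperature in Celsius: (2410 - 32) × 5/9 = 1321.1111°C.
Final Celsius temperature: 1321.1111 + 32.2000 = 1353.3111°C.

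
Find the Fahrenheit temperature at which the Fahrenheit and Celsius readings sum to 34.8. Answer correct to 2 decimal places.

33.80°F

Let F be the Fahrenheit reading. The Celsius reading is C = 5/9·F - 17.7778.
Require F + C = 34.8: (14/9)·F - 17.7778 = 34.8.
F = (34.8 + 17.7778) / (14/9) = 33.80.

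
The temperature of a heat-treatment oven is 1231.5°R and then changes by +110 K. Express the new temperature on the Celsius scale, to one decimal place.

521.0°C

Initial temperature in Celsius: (1231.5 - 491.67) × 5/9 = 411.0167°C.
The 110 K change is an interval; Kelvin and Celsius degrees are the same size, so ΔC = +110°C.
Final Celsius temperature: 411.0167 + 110.0000 = 521.0167°C.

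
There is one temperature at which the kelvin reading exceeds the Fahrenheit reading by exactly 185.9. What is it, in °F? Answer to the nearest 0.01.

156.31°F

Let F be the Fahrenheit reading. The kelvin reading is K = 5/9·F + 255.372.
Require K - F = 185.9: (-4/9)·F + 255.372 = 185.9.
F = (185.9 - 255.372) / (-4/9) = 156.31.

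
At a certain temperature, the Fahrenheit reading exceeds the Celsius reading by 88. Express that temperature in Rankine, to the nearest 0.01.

Let x be the Fahrenheit reading; then the Celsius reading is 5/9·x - 17.7778.
(5/9·x - 17.7778) - x = -88  ⇒  (-4/9)·x = -70.2222  ⇒  x = 158.0000°F.
In Celsius: (158 - 32) × 5/9 = 70.0000°C.
In Rankine: 70.0000 × 1.8 + 491.67 = 617.67°R.

617.67°R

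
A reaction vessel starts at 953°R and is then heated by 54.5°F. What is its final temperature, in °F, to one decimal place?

Initial temperature in Celsius: (953 - 491.67) × 5/9 = 256.2944°C.
The 54.5°F change is an interval, so only the factor 5/9 applies: +54.5 × 5/9 = +30.2778°C.
Final Celsius temperature: 256.2944 + 30.2778 = 286.5722°C.
In Fahrenheit: 286.5722 × 1.8 + 32 = 547.8°F.

547.8°F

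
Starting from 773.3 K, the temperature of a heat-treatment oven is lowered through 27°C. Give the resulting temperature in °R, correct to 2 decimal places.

1343.34°R

Initial temperature in Celsius: 773.3 - 273.15 = 500.1500°C.
Final Celsius temperature: 500.1500 - 27.0000 = 473.1500°C.
In Rankine: 473.1500 × 1.8 + 491.67 = 1343.34°R.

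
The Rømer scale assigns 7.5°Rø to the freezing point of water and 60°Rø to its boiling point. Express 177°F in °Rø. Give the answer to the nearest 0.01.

49.79°Rø

First in Celsius: (177 - 32) × 5/9 = 80.5556°C.
Linearly onto the Rømer scale: 7.5 + (80.5556 / 100) × (60 - 7.5) = 49.79°Rø.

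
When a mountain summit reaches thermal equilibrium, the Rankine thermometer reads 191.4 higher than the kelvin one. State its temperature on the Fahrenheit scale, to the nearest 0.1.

Let x be the kelvin reading; then the Rankine reading is 1.8·x.
(1.8·x) - x = 191.4  ⇒  (0.8)·x = 191.4  ⇒  x = 239.2500 K.
In Celsius: 239.25 - 273.15 = -33.9000°C.
In Fahrenheit: -33.9000 × 1.8 + 32 = -29.0°F.

-29.0°F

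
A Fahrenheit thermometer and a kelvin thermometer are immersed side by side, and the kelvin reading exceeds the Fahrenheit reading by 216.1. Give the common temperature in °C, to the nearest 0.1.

31.3°C

Let x be the Fahrenheit reading; then the kelvin reading is 5/9·x + 255.372.
(5/9·x + 255.372) - x = 216.1  ⇒  (-4/9)·x = -39.2722  ⇒  x = 88.3625°F.
In Celsius: (88.3625 - 32) × 5/9 = 31.3°C.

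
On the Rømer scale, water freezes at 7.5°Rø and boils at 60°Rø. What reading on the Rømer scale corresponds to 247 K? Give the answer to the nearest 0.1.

-6.2°Rø

First in Celsius: 247 - 273.15 = -26.1500°C.
Linearly onto the Rømer scale: 7.5 + (-26.1500 / 100) × (60 - 7.5) = -6.2°Rø.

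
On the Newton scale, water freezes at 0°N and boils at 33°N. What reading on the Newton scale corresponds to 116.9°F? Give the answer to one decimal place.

15.6°N

First in Celsius: (116.9 - 32) × 5/9 = 47.1667°C.
Linearly onto the Newton scale: 0 + (47.1667 / 100) × (33 - 0) = 15.6°N.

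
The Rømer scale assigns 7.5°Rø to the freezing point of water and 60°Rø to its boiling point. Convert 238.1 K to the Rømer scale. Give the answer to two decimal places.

-10.90°Rø

First in Celsius: 238.1 - 273.15 = -35.0500°C.
Linearly onto the Rømer scale: 7.5 + (-35.0500 / 100) × (60 - 7.5) = -10.90°Rø.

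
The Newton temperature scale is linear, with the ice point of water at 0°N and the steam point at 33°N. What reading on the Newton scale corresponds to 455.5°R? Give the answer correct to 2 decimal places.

First in Celsius: (455.5 - 491.67) × 5/9 = -20.0944°C.
Linearly onto the Newton scale: 0 + (-20.0944 / 100) × (33 - 0) = -6.63°N.

-6.63°N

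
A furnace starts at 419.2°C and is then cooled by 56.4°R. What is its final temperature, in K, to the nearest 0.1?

The 56.4°R change is an interval, so only the factor 5/9 applies: -56.4 × 5/9 = -31.3333°C.
Final Celsius temperature: 419.2000 - 31.3333 = 387.8667°C.
In kelvin: 387.8667 + 273.15 = 661.0 K.

661.0 K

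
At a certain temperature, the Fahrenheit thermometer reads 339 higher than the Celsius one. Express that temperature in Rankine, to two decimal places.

1182.42°R

Let x be the Celsius reading; then the Fahrenheit reading is 1.8·x + 32.
(1.8·x + 32) - x = 339  ⇒  (0.8)·x = 307  ⇒  x = 383.7500°C.
In Rankine: 383.7500 × 1.8 + 491.67 = 1182.42°R.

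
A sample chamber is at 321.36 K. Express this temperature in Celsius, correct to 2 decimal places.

In Celsius: 321.36 - 273.15 = 48.2100°C.

48.21°C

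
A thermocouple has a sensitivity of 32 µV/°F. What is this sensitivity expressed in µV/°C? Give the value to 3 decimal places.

The quantity depends on a temperature interval, so only the ratio of degree sizes applies; the offset between the scales is irrelevant.
A change of 1°C is a change of 1.8°F, so per °C the value is 32 × 1.8 = 57.600.

57.600 µV/°C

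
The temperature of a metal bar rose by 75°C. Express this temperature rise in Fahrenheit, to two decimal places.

An interval of 1°C corresponds to 1.8°F.
75 × 1.8 = 135.00.

135.00°F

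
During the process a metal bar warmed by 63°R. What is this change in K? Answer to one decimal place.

An interval of 1°R corresponds to 5/9 K.
63 × 5/9 = 35.0.

35.0 K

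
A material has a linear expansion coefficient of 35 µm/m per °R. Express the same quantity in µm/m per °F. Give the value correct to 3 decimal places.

35.000 µm/m per °F

The quantity depends on a temperature interval, so only the ratio of degree sizes applies; the offset between the scales is irrelevant.
A change of 1°F is a change of 1°R, so per °F the value is 35 × 1 = 35.000.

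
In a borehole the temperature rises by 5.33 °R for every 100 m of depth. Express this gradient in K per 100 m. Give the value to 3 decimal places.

The quantity depends on a temperature interval, so only the ratio of degree sizes applies; the offset between the scales is irrelevant.
A change of 1°R is a change of 5/9 K, so 5.33 × 5/9 = 2.961.

2.961 K/100 m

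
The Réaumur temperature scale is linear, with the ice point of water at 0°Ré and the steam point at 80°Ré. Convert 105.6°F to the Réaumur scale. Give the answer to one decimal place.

32.7°Ré

First in Celsius: (105.6 - 32) × 5/9 = 40.8889°C.
Linearly onto the Réaumur scale: 0 + (40.8889 / 100) × (80 - 0) = 32.7°Ré.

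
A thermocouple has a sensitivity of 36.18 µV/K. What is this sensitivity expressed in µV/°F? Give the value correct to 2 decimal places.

The quantity depends on a temperature interval, so only the ratio of degree sizes applies; the offset between the scales is irrelevant.
A change of 1°F is a change of 5/9 K, so per °F the value is 36.18 × 5/9 = 20.10.

20.10 µV/°F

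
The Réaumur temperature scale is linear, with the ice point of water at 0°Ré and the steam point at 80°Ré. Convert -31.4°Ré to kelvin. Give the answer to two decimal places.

233.90 K

Linear interpolation between the fixed points: C = (-31.4 - 0) × 100 / (80 - 0) = -39.2500°C.
Then -39.2500 + 273.15 = 233.90 K.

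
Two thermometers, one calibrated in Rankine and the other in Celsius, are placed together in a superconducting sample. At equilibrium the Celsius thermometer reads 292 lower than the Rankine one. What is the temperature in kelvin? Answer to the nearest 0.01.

Let x be the Rankine reading; then the Celsius reading is 5/9·x - 273.15.
(5/9·x - 273.15) - x = -292  ⇒  (-4/9)·x = -18.85  ⇒  x = 42.4125°R.
In Celsius: (42.4125 - 491.67) × 5/9 = -249.5875°C.
In kelvin: -249.5875 + 273.15 = 23.56 K.

23.56 K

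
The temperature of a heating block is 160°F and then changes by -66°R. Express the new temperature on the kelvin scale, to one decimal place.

Initial temperature in Celsius: (160 - 32) × 5/9 = 71.1111°C.
The 66°R change is an interval, so only the factor 5/9 applies: -66 × 5/9 = -36.6667°C.
Final Celsius temperature: 71.1111 - 36.6667 = 34.4444°C.
In kelvin: 34.4444 + 273.15 = 307.6 K.

307.6 K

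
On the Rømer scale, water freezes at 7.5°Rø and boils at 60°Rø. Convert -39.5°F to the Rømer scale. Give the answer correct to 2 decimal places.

-13.35°Rø

First in Celsius: (-39.5 - 32) × 5/9 = -39.7222°C.
Linearly onto the Rømer scale: 7.5 + (-39.7222 / 100) × (60 - 7.5) = -13.35°Rø.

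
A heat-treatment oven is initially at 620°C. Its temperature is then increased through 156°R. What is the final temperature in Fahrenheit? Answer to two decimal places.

1304.00°F

The 156°R change is an interval, so only the factor 5/9 applies: +156 × 5/9 = +86.6667°C.
Final Celsius temperature: 620.0000 + 86.6667 = 706.6667°C.
In Fahrenheit: 706.6667 × 1.8 + 32 = 1304.00°F.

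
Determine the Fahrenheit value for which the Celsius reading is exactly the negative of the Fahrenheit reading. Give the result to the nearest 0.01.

11.43°F

Let F be the Fahrenheit reading. The Celsius reading is C = 5/9·F - 17.7778.
Require C = -1·F: 5/9·F - 17.7778 = -1·F.
(14/9)·F = 17.7778  ⇒  F = 11.43.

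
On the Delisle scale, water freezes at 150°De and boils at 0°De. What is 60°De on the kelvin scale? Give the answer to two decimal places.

333.15 K

Linear interpolation between the fixed points: C = (60 - 150) × 100 / (0 - 150) = 60.0000°C.
Then 60.0000 + 273.15 = 333.15 K.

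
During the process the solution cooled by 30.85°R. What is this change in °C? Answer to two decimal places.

17.14°C

An interval of 1°R corresponds to 5/9°C.
30.85 × 5/9 = 17.14.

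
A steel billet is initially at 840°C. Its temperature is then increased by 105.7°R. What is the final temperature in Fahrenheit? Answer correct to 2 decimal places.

1649.70°F

The 105.7°R change is an interval, so only the factor 5/9 applies: +105.7 × 5/9 = +58.7222°C.
Final Celsius temperature: 840.0000 + 58.7222 = 898.7222°C.
In Fahrenheit: 898.7222 × 1.8 + 32 = 1649.70°F.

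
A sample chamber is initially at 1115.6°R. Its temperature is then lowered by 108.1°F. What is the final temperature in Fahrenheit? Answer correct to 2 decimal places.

547.83°F

Initial temperature in Celsius: (1115.6 - 491.67) × 5/9 = 346.6278°C.
The 108.1°F change is an interval, so only the factor 5/9 applies: -108.1 × 5/9 = -60.0556°C.
Final Celsius temperature: 346.6278 - 60.0556 = 286.5722°C.
In Fahrenheit: 286.5722 × 1.8 + 32 = 547.83°F.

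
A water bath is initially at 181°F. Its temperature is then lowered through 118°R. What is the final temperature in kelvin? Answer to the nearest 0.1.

290.4 K

Initial temperature in Celsius: (181 - 32) × 5/9 = 82.7778°C.
The 118°R change is an interval, so only the factor 5/9 applies: -118 × 5/9 = -65.5556°C.
Final Celsius temperature: 82.7778 - 65.5556 = 17.2222°C.
In kelvin: 17.2222 + 273.15 = 290.4 K.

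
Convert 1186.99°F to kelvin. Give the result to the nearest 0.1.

In Celsius: (1186.99 - 32) × 5/9 = 641.6611°C.
In kelvin: 641.6611 + 273.15 = 914.8 K.

914.8 K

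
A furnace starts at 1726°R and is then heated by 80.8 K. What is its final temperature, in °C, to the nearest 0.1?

766.5°C

Initial temperature in Celsius: (1726 - 491.67) × 5/9 = 685.7389°C.
The 80.8 K change is an interval; Kelvin and Celsius degrees are the same size, so ΔC = +80.8°C.
Final Celsius temperature: 685.7389 + 80.8000 = 766.5389°C.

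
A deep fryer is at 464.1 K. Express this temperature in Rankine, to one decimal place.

835.4°R

In Celsius: 464.1 - 273.15 = 190.9500°C.
In Rankine: 190.9500 × 1.8 + 491.67 = 835.4°R.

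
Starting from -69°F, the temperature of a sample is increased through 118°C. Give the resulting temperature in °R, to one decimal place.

603.1°R

Initial temperature in Celsius: (-69 - 32) × 5/9 = -56.1111°C.
Final Celsius temperature: -56.1111 + 118.0000 = 61.8889°C.
In Rankine: 61.8889 × 1.8 + 491.67 = 603.1°R.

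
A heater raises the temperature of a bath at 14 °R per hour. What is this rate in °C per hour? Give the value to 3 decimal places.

7.778 °C/hour

Since only a temperature interval is involved, the additive offset between the scales drops out.
A change of 1°R is a change of 5/9°C, so 14 × 5/9 = 7.778.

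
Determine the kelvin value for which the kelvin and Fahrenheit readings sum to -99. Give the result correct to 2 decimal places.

128.81 K

Let K be the kelvin reading. The Fahrenheit reading is F = 1.8·K - 459.67.
Require K + F = -99: (2.8)·K - 459.67 = -99.
K = (-99 + 459.67) / (2.8) = 128.81.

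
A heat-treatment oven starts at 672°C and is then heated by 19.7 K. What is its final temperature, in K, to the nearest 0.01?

The 19.7 K change is an interval; Kelvin and Celsius degrees are the same size, so ΔC = +19.7°C.
Final Celsius temperature: 672.0000 + 19.7000 = 691.7000°C.
In kelvin: 691.7000 + 273.15 = 964.85 K.

964.85 K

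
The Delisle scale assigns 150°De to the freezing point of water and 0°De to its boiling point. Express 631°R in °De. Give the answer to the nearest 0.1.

33.9°De

First in Celsius: (631 - 491.67) × 5/9 = 77.4056°C.
Linearly onto the Delisle scale: 150 + (77.4056 / 100) × (0 - 150) = 33.9°De.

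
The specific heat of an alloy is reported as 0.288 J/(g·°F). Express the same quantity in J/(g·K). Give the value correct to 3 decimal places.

Since only a temperature interval is involved, the additive offset between the scales drops out.
A change of 1 K is a change of 1.8°F, so per K the value is 0.288 × 1.8 = 0.518.

0.518 J/(g·K)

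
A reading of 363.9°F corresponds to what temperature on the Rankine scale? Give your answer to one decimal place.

In Celsius: (363.9 - 32) × 5/9 = 184.3889°C.
In Rankine: 184.3889 × 1.8 + 491.67 = 823.6°R.

823.6°R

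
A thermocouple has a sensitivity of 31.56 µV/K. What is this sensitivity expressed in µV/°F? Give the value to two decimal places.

Since only a temperature interval is involved, the additive offset between the scales drops out.
A change of 1°F is a change of 5/9 K, so per °F the value is 31.56 × 5/9 = 17.53.

17.53 µV/°F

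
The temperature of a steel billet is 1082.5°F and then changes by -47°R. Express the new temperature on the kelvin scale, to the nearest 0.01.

Initial temperature in Celsius: (1082.5 - 32) × 5/9 = 583.6111°C.
The 47°R change is an interval, so only the factor 5/9 applies: -47 × 5/9 = -26.1111°C.
Final Celsius temperature: 583.6111 - 26.1111 = 557.5000°C.
In kelvin: 557.5000 + 273.15 = 830.65 K.

830.65 K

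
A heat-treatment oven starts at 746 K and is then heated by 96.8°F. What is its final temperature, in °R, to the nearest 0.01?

Initial temperature in Celsius: 746 - 273.15 = 472.8500°C.
The 96.8°F change is an interval, so only the factor 5/9 applies: +96.8 × 5/9 = +53.7778°C.
Final Celsius temperature: 472.8500 + 53.7778 = 526.6278°C.
In Rankine: 526.6278 × 1.8 + 491.67 = 1439.60°R.

1439.60°R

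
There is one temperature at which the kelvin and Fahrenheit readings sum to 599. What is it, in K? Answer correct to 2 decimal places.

Let K be the kelvin reading. The Fahrenheit reading is F = 1.8·K - 459.67.
Require K + F = 599: (2.8)·K - 459.67 = 599.
K = (599 + 459.67) / (2.8) = 378.10.

378.10 K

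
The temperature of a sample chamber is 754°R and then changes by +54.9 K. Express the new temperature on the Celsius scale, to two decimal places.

Initial temperature in Celsius: (754 - 491.67) × 5/9 = 145.7389°C.
The 54.9 K change is an interval; Kelvin and Celsius degrees are the same size, so ΔC = +54.9°C.
Final Celsius temperature: 145.7389 + 54.9000 = 200.6389°C.

200.64°C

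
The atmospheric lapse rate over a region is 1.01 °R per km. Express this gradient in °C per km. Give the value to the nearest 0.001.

Since only a temperature interval is involved, the additive offset between the scales drops out.
A change of 1°R is a change of 5/9°C, so 1.01 × 5/9 = 0.561.

0.561 °C/km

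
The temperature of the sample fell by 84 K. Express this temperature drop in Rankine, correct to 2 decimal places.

For a temperature interval the offset drops out; only the factor 1.8 applies.
84 × 1.8 = 151.20.

151.20°R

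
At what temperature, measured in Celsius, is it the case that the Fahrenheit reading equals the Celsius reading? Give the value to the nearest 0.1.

Let C be the Celsius reading. The Fahrenheit reading is F = 1.8·C + 32.
Set F = C: 1.8·C + 32 = C.
(0.8)·C = -32  ⇒  C = -40.0.

-40.0°C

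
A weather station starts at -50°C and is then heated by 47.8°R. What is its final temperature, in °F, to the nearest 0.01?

The 47.8°R change is an interval, so only the factor 5/9 applies: +47.8 × 5/9 = +26.5556°C.
Final Celsius temperature: -50.0000 + 26.5556 = -23.4444°C.
In Fahrenheit: -23.4444 × 1.8 + 32 = -10.20°F.

-10.20°F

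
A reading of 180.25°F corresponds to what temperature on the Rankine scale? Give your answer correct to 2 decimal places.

639.92°R

In Celsius: (180.25 - 32) × 5/9 = 82.3611°C.
In Rankine: 82.3611 × 1.8 + 491.67 = 639.92°R.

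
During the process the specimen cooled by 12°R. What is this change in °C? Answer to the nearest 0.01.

6.67°C

Only the scale ratio 5/9 matters for a change in temperature.
12 × 5/9 = 6.67.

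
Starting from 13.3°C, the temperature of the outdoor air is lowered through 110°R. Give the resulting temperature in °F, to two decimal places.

The 110°R change is an interval, so only the factor 5/9 applies: -110 × 5/9 = -61.1111°C.
Final Celsius temperature: 13.3000 - 61.1111 = -47.8111°C.
In Fahrenheit: -47.8111 × 1.8 + 32 = -54.06°F.

-54.06°F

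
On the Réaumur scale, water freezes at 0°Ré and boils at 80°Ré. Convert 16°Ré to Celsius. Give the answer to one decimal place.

20.0°C

Linear interpolation between the fixed points: C = (16 - 0) × 100 / (80 - 0) = 20.0000°C.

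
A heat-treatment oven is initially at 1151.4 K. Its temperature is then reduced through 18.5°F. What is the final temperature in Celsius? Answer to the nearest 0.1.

868.0°C

Initial temperature in Celsius: 1151.4 - 273.15 = 878.2500°C.
The 18.5°F change is an interval, so only the factor 5/9 applies: -18.5 × 5/9 = -10.2778°C.
Final Celsius temperature: 878.2500 - 10.2778 = 867.9722°C.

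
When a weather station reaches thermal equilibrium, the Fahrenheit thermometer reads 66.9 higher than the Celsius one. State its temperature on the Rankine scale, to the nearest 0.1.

Let x be the Celsius reading; then the Fahrenheit reading is 1.8·x + 32.
(1.8·x + 32) - x = 66.9  ⇒  (0.8)·x = 34.9  ⇒  x = 43.6250°C.
In Rankine: 43.6250 × 1.8 + 491.67 = 570.2°R.

570.2°R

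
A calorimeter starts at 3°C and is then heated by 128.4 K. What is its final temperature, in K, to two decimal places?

The 128.4 K change is an interval; Kelvin and Celsius degrees are the same size, so ΔC = +128.4°C.
Final Celsius temperature: 3.0000 + 128.4000 = 131.4000°C.
In kelvin: 131.4000 + 273.15 = 404.55 K.

404.55 K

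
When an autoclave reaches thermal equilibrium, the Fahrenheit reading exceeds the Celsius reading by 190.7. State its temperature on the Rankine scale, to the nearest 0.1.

Let x be the Fahrenheit reading; then the Celsius reading is 5/9·x - 17.7778.
(5/9·x - 17.7778) - x = -190.7  ⇒  (-4/9)·x = -172.922  ⇒  x = 389.0750°F.
In Celsius: (389.075 - 32) × 5/9 = 198.3750°C.
In Rankine: 198.3750 × 1.8 + 491.67 = 848.7°R.

848.7°R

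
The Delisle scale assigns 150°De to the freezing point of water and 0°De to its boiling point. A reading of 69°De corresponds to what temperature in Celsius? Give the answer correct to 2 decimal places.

54.00°C

Linear interpolation between the fixed points: C = (69 - 150) × 100 / (0 - 150) = 54.0000°C.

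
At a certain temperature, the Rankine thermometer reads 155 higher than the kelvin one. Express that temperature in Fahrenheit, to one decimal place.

Let x be the kelvin reading; then the Rankine reading is 1.8·x.
(1.8·x) - x = 155  ⇒  (0.8)·x = 155  ⇒  x = 193.7500 K.
In Celsius: 193.75 - 273.15 = -79.4000°C.
In Fahrenheit: -79.4000 × 1.8 + 32 = -110.9°F.

-110.9°F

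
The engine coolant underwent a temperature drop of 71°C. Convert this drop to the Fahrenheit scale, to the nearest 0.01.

127.80°F

An interval of 1°C corresponds to 1.8°F.
71 × 1.8 = 127.80.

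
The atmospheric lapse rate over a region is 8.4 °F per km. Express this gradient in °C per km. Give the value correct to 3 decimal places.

4.667 °C/km

Since only a temperature interval is involved, the additive offset between the scales drops out.
A change of 1°F is a change of 5/9°C, so 8.4 × 5/9 = 4.667.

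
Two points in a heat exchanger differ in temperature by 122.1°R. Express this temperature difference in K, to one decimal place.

For a temperature interval the offset drops out; only the factor 5/9 applies.
122.1 × 5/9 = 67.8.

67.8 K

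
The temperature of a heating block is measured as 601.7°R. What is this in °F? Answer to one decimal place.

142.0°F

In Celsius: (601.7 - 491.67) × 5/9 = 61.1278°C.
In Fahrenheit: 61.1278 × 1.8 + 32 = 142.0°F.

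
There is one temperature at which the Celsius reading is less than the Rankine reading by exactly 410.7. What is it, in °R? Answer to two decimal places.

Let R be the Rankine reading. The Celsius reading is C = 5/9·R - 273.15.
Require C - R = -410.7: (-4/9)·R - 273.15 = -410.7.
R = (-410.7 + 273.15) / (-4/9) = 309.49.

309.49°R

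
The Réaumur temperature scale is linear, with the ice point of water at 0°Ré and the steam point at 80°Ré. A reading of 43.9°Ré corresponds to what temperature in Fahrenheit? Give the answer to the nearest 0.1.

130.8°F

Linear interpolation between the fixed points: C = (43.9 - 0) × 100 / (80 - 0) = 54.8750°C.
Then 54.8750 × 1.8 + 32 = 130.8°F.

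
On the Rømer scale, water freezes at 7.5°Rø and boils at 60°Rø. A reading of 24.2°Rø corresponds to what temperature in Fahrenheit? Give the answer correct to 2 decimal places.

Linear interpolation between the fixed points: C = (24.2 - 7.5) × 100 / (60 - 7.5) = 31.8095°C.
Then 31.8095 × 1.8 + 32 = 89.26°F.

89.26°F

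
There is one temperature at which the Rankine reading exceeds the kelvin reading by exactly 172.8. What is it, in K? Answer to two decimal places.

Let K be the kelvin reading. The Rankine reading is R = 1.8·K.
Require R - K = 172.8: (0.8)·K = 172.8.
K = (172.8) / (0.8) = 216.00.

216.00 K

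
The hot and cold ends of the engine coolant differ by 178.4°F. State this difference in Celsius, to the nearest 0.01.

For a temperature interval the offset drops out; only the factor 5/9 applies.
178.4 × 5/9 = 99.11.

99.11°C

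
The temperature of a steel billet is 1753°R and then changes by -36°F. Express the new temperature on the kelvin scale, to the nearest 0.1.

953.9 K

Initial temperature in Celsius: (1753 - 491.67) × 5/9 = 700.7389°C.
The 36°F change is an interval, so only the factor 5/9 applies: -36 × 5/9 = -20.0000°C.
Final Celsius temperature: 700.7389 - 20.0000 = 680.7389°C.
In kelvin: 680.7389 + 273.15 = 953.9 K.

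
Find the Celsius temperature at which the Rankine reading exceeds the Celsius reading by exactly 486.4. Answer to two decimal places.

Let C be the Celsius reading. The Rankine reading is R = 1.8·C + 491.67.
Require R - C = 486.4: (0.8)·C + 491.67 = 486.4.
C = (486.4 - 491.67) / (0.8) = -6.59.

-6.59°C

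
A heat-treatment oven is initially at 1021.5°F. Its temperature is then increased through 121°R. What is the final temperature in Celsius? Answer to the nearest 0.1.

Initial temperature in Celsius: (1021.5 - 32) × 5/9 = 549.7222°C.
The 121°R change is an interval, so only the factor 5/9 applies: +121 × 5/9 = +67.2222°C.
Final Celsius temperature: 549.7222 + 67.2222 = 616.9444°C.

616.9°C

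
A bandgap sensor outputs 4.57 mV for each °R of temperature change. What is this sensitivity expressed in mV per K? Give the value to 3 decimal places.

Since only a temperature interval is involved, the additive offset between the scales drops out.
A change of 1 K is a change of 1.8°R, so per K the value is 4.57 × 1.8 = 8.226.

8.226 mV per K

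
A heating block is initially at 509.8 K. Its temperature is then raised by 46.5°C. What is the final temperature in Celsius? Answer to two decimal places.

283.15°C

Initial temperature in Celsius: 509.8 - 273.15 = 236.6500°C.
Final Celsius temperature: 236.6500 + 46.5000 = 283.1500°C.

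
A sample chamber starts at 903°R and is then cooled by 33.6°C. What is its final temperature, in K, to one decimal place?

Initial temperature in Celsius: (903 - 491.67) × 5/9 = 228.5167°C.
Final Celsius temperature: 228.5167 - 33.6000 = 194.9167°C.
In kelvin: 194.9167 + 273.15 = 468.1 K.

468.1 K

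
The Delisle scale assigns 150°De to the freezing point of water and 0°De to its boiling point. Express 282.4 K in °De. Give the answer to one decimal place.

First in Celsius: 282.4 - 273.15 = 9.2500°C.
Linearly onto the Delisle scale: 150 + (9.2500 / 100) × (0 - 150) = 136.1°De.

136.1°De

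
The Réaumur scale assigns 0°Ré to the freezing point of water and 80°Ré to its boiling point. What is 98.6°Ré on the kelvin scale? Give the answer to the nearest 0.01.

396.40 K

Linear interpolation between the fixed points: C = (98.6 - 0) × 100 / (80 - 0) = 123.2500°C.
Then 123.2500 + 273.15 = 396.40 K.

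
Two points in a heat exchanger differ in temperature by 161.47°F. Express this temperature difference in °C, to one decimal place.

An interval of 1°F corresponds to 5/9°C.
161.47 × 5/9 = 89.7.

89.7°C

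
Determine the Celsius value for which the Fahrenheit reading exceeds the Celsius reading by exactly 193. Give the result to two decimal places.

201.25°C

Let C be the Celsius reading. The Fahrenheit reading is F = 1.8·C + 32.
Require F - C = 193: (0.8)·C + 32 = 193.
C = (193 - 32) / (0.8) = 201.25.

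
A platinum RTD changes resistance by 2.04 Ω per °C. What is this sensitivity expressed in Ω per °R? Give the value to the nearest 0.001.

1.133 Ω per °R

The quantity depends on a temperature interval, so only the ratio of degree sizes applies; the offset between the scales is irrelevant.
A change of 1°R is a change of 5/9°C, so per °R the value is 2.04 × 5/9 = 1.133.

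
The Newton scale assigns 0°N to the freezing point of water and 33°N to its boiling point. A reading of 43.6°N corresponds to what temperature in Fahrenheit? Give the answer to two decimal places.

Linear interpolation between the fixed points: C = (43.6 - 0) × 100 / (33 - 0) = 132.1212°C.
Then 132.1212 × 1.8 + 32 = 269.82°F.

269.82°F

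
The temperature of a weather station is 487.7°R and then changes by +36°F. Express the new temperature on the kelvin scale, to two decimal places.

290.94 K

Initial temperature in Celsius: (487.7 - 491.67) × 5/9 = -2.2056°C.
The 36°F change is an interval, so only the factor 5/9 applies: +36 × 5/9 = +20.0000°C.
Final Celsius temperature: -2.2056 + 20.0000 = 17.7944°C.
In kelvin: 17.7944 + 273.15 = 290.94 K.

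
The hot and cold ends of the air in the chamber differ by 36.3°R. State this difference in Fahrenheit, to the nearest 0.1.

36.3°F

Rankine and Fahrenheit degrees are the same size, so the interval is unchanged: 36.3.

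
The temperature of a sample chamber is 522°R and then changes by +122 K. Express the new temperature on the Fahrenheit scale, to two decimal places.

281.93°F

Initial temperature in Celsius: (522 - 491.67) × 5/9 = 16.8500°C.
The 122 K change is an interval; Kelvin and Celsius degrees are the same size, so ΔC = +122°C.
Final Celsius temperature: 16.8500 + 122.0000 = 138.8500°C.
In Fahrenheit: 138.8500 × 1.8 + 32 = 281.93°F.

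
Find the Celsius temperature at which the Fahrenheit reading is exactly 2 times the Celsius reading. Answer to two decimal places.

160.00°C

Let C be the Celsius reading. The Fahrenheit reading is F = 1.8·C + 32.
Require F = 2·C: 1.8·C + 32 = 2·C.
(-0.2)·C = -32  ⇒  C = 160.00.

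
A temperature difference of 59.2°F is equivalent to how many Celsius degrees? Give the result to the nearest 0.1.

32.9°C

Only the scale ratio 5/9 matters for a change in temperature.
59.2 × 5/9 = 32.9.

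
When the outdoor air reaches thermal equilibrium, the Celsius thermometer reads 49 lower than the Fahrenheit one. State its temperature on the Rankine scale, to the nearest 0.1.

529.9°R

Let x be the Fahrenheit reading; then the Celsius reading is 5/9·x - 17.7778.
(5/9·x - 17.7778) - x = -49  ⇒  (-4/9)·x = -31.2222  ⇒  x = 70.2500°F.
In Celsius: (70.25 - 32) × 5/9 = 21.2500°C.
In Rankine: 21.2500 × 1.8 + 491.67 = 529.9°R.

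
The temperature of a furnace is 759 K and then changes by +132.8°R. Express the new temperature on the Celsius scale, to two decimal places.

Initial temperature in Celsius: 759 - 273.15 = 485.8500°C.
The 132.8°R change is an interval, so only the factor 5/9 applies: +132.8 × 5/9 = +73.7778°C.
Final Celsius temperature: 485.8500 + 73.7778 = 559.6278°C.

559.63°C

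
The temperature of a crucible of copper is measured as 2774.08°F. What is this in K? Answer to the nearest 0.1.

In Celsius: (2774.08 - 32) × 5/9 = 1523.3778°C.
In kelvin: 1523.3778 + 273.15 = 1796.5 K.

1796.5 K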